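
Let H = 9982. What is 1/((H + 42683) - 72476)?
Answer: -1/19811 ≈ -5.0477e-5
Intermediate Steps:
1/((H + 42683) - 72476) = 1/((9982 + 42683) - 72476) = 1/(52665 - 72476) = 1/(-19811) = -1/19811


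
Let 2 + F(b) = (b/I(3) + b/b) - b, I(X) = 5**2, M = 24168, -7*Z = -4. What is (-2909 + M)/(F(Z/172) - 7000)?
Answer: -159973975/52682549 ≈ -3.0366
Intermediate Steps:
Z = 4/7 (Z = -1/7*(-4) = 4/7 ≈ 0.57143)
I(X) = 25
F(b) = -1 - 24*b/25 (F(b) = -2 + ((b/25 + b/b) - b) = -2 + ((b*(1/25) + 1) - b) = -2 + ((b/25 + 1) - b) = -2 + ((1 + b/25) - b) = -2 + (1 - 24*b/25) = -1 - 24*b/25)
(-2909 + M)/(F(Z/172) - 7000) = (-2909 + 24168)/((-1 - 96/(175*172)) - 7000) = 21259/((-1 - 96/(175*172)) - 7000) = 21259/((-1 - 24/25*1/301) - 7000) = 21259/((-1 - 24/7525) - 7000) = 21259/(-7549/7525 - 7000) = 21259/(-52682549/7525) = 21259*(-7525/52682549) = -159973975/52682549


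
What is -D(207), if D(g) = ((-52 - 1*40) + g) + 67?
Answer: -182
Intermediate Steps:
D(g) = -25 + g (D(g) = ((-52 - 40) + g) + 67 = (-92 + g) + 67 = -25 + g)
-D(207) = -(-25 + 207) = -1*182 = -182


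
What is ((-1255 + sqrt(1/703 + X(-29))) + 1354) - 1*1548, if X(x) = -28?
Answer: -1449 + 81*I*sqrt(2109)/703 ≈ -1449.0 + 5.2914*I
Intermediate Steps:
((-1255 + sqrt(1/703 + X(-29))) + 1354) - 1*1548 = ((-1255 + sqrt(1/703 - 28)) + 1354) - 1*1548 = ((-1255 + sqrt(1/703 - 28)) + 1354) - 1548 = ((-1255 + sqrt(-19683/703)) + 1354) - 1548 = ((-1255 + 81*I*sqrt(2109)/703) + 1354) - 1548 = (99 + 81*I*sqrt(2109)/703) - 1548 = -1449 + 81*I*sqrt(2109)/703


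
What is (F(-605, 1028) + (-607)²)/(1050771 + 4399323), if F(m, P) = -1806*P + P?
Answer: -495697/1816698 ≈ -0.27286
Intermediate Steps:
F(m, P) = -1805*P
(F(-605, 1028) + (-607)²)/(1050771 + 4399323) = (-1805*1028 + (-607)²)/(1050771 + 4399323) = (-1855540 + 368449)/5450094 = -1487091*1/5450094 = -495697/1816698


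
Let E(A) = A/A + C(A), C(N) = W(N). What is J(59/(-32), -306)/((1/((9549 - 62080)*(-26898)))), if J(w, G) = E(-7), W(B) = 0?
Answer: 1412978838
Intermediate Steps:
C(N) = 0
E(A) = 1 (E(A) = A/A + 0 = 1 + 0 = 1)
J(w, G) = 1
J(59/(-32), -306)/((1/((9549 - 62080)*(-26898)))) = 1/(1/((9549 - 62080)*(-26898))) = 1/(-1/26898/(-52531)) = 1/(-1/52531*(-1/26898)) = 1/(1/1412978838) = 1*1412978838 = 1412978838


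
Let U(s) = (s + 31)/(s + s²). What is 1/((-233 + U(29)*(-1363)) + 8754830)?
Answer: 1/8754503 ≈ 1.1423e-7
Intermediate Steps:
U(s) = (31 + s)/(s + s²)
1/((-233 + U(29)*(-1363)) + 8754830) = 1/((-233 + ((31 + 29)/(29*(1 + 29)))*(-1363)) + 8754830) = 1/((-233 + ((1/29)*60/30)*(-1363)) + 8754830) = 1/((-233 + ((1/29)*(1/30)*60)*(-1363)) + 8754830) = 1/((-233 + (2/29)*(-1363)) + 8754830) = 1/((-233 - 94) + 8754830) = 1/(-327 + 8754830) = 1/8754503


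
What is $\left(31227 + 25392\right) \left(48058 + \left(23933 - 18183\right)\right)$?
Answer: $3046555152$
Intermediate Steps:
$\left(31227 + 25392\right) \left(48058 + \left(23933 - 18183\right)\right) = 56619 \left(48058 + \left(23933 - 18183\right)\right) = 56619 \left(48058 + 5750\right) = 56619 \cdot 53808 = 3046555152$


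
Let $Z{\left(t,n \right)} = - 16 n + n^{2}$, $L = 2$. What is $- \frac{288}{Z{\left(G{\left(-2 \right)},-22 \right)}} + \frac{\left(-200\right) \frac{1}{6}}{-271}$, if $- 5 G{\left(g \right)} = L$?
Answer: $- \frac{37636}{169917} \approx -0.2215$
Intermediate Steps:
$G{\left(g \right)} = - \frac{2}{5}$ ($G{\left(g \right)} = \left(- \frac{1}{5}\right) 2 = - \frac{2}{5}$)
$Z{\left(t,n \right)} = n^{2} - 16 n$
$- \frac{288}{Z{\left(G{\left(-2 \right)},-22 \right)}} + \frac{\left(-200\right) \frac{1}{6}}{-271} = - \frac{288}{\left(-22\right) \left(-16 - 22\right)} + \frac{\left(-200\right) \frac{1}{6}}{-271} = - \frac{288}{\left(-22\right) \left(-38\right)} + \left(-200\right) \frac{1}{6} \left(- \frac{1}{271}\right) = - \frac{288}{836} - - \frac{100}{813} = \left(-288\right) \frac{1}{836} + \frac{100}{813} = - \frac{72}{209} + \frac{100}{813} = - \frac{37636}{169917}$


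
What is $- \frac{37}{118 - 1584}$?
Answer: $\frac{37}{1466} \approx 0.025239$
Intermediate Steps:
$- \frac{37}{118 - 1584} = - \frac{37}{-1466} = \left(-37\right) \left(- \frac{1}{1466}\right) = \frac{37}{1466}$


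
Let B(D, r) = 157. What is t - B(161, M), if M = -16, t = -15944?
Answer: -16101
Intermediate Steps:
t - B(161, M) = -15944 - 1*157 = -15944 - 157 = -16101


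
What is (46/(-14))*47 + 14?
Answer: -983/7 ≈ -140.43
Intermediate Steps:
(46/(-14))*47 + 14 = (46*(-1/14))*47 + 14 = -23/7*47 + 14 = -1081/7 + 14 = -983/7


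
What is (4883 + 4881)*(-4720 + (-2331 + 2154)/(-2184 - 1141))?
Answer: -153234487772/3325 ≈ -4.6086e+7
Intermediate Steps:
(4883 + 4881)*(-4720 + (-2331 + 2154)/(-2184 - 1141)) = 9764*(-4720 - 177/(-3325)) = 9764*(-4720 - 177*(-1/3325)) = 9764*(-4720 + 177/3325) = 9764*(-15693823/3325) = -153234487772/3325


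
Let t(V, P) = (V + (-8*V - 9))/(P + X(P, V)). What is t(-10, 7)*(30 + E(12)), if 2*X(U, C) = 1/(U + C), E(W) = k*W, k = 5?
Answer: 32940/41 ≈ 803.42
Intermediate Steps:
E(W) = 5*W
X(U, C) = 1/(2*(C + U)) (X(U, C) = 1/(2*(U + C)) = 1/(2*(C + U)))
t(V, P) = (-9 - 7*V)/(P + 1/(2*(P + V))) (t(V, P) = (V + (-8*V - 9))/(P + 1/(2*(V + P))) = (V + (-9 - 8*V))/(P + 1/(2*(P + V))) = (-9 - 7*V)/(P + 1/(2*(P + V))))
t(-10, 7)*(30 + E(12)) = (-2*(9 + 7*(-10))*(7 - 10)/(1 + 2*7*(7 - 10)))*(30 + 5*12) = (-2*(9 - 70)*(-3)/(1 + 2*7*(-3)))*(30 + 60) = -2*(-61)*(-3)/(1 - 42)*90 = -2*(-61)*(-3)/(-41)*90 = -2*(-1/41)*(-61)*(-3)*90 = (366/41)*90 = 32940/41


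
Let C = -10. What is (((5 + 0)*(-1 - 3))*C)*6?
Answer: 1200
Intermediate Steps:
(((5 + 0)*(-1 - 3))*C)*6 = (((5 + 0)*(-1 - 3))*(-10))*6 = ((5*(-4))*(-10))*6 = -20*(-10)*6 = 200*6 = 1200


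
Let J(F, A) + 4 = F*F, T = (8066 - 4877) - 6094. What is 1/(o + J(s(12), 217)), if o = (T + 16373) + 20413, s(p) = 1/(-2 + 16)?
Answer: 196/6639893 ≈ 2.9519e-5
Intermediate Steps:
T = -2905 (T = 3189 - 6094 = -2905)
s(p) = 1/14
o = 33881 (o = (-2905 + 16373) + 20413 = 13468 + 20413 = 33881)
J(F, A) = -4 + F**2 (J(F, A) = -4 + F*F = -4 + F**2)
1/(o + J(s(12), 217)) = 1/(33881 + (-4 + (1/14)**2)) = 1/(33881 + (-4 + 1/196)) = 1/(33881 - 783/196) = 1/(6639893/196) = 196/6639893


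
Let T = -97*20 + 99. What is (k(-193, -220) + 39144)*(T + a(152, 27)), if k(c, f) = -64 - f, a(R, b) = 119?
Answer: -67674600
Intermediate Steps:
T = -1841 (T = -1940 + 99 = -1841)
(k(-193, -220) + 39144)*(T + a(152, 27)) = ((-64 - 1*(-220)) + 39144)*(-1841 + 119) = ((-64 + 220) + 39144)*(-1722) = (156 + 39144)*(-1722) = 39300*(-1722) = -67674600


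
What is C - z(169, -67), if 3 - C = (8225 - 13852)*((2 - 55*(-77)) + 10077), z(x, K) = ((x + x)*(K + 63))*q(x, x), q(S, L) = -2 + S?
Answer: 80770665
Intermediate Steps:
z(x, K) = 2*x*(-2 + x)*(63 + K) (z(x, K) = ((x + x)*(K + 63))*(-2 + x) = ((2*x)*(63 + K))*(-2 + x) = (2*x*(63 + K))*(-2 + x) = 2*x*(-2 + x)*(63 + K))
C = 80544881 (C = 3 - (8225 - 13852)*((2 - 55*(-77)) + 10077) = 3 - (-5627)*((2 + 4235) + 10077) = 3 - (-5627)*(4237 + 10077) = 3 - (-5627)*14314 = 3 - 1*(-80544878) = 3 + 80544878 = 80544881)
C - z(169, -67) = 80544881 - 2*169*(-2 + 169)*(63 - 67) = 80544881 - 2*169*167*(-4) = 80544881 - 1*(-225784) = 80544881 + 225784 = 80770665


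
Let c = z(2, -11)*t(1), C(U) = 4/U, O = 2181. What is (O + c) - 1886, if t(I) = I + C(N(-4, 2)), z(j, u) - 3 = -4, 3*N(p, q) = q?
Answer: 288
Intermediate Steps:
N(p, q) = q/3
z(j, u) = -1 (z(j, u) = 3 - 4 = -1)
t(I) = 6 + I (t(I) = I + 4/(((⅓)*2)) = I + 4/(⅔) = I + 4*(3/2) = I + 6 = 6 + I)
c = -7 (c = -(6 + 1) = -1*7 = -7)
(O + c) - 1886 = (2181 - 7) - 1886 = 2174 - 1886 = 288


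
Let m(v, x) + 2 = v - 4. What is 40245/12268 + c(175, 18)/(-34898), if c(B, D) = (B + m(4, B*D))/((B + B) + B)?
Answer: 368672316443/112383774300 ≈ 3.2805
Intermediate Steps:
m(v, x) = -6 + v (m(v, x) = -2 + (v - 4) = -2 + (-4 + v) = -6 + v)
c(B, D) = (-2 + B)/(3*B) (c(B, D) = (B + (-6 + 4))/((B + B) + B) = (B - 2)/(2*B + B) = (-2 + B)/((3*B)) = (-2 + B)*(1/(3*B)) = (-2 + B)/(3*B))
40245/12268 + c(175, 18)/(-34898) = 40245/12268 + ((⅓)*(-2 + 175)/175)/(-34898) = 40245*(1/12268) + ((⅓)*(1/175)*173)*(-1/34898) = 40245/12268 + (173/525)*(-1/34898) = 40245/12268 - 173/18321450 = 368672316443/112383774300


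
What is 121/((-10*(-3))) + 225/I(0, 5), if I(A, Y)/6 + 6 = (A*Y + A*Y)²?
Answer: -133/60 ≈ -2.2167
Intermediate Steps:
I(A, Y) = -36 + 24*A²*Y² (I(A, Y) = -36 + 6*(A*Y + A*Y)² = -36 + 6*(2*A*Y)² = -36 + 6*(4*A²*Y²) = -36 + 24*A²*Y²)
121/((-10*(-3))) + 225/I(0, 5) = 121/((-10*(-3))) + 225/(-36 + 24*0²*5²) = 121/30 + 225/(-36 + 24*0*25) = 121*(1/30) + 225/(-36 + 0) = 121/30 + 225/(-36) = 121/30 + 225*(-1/36) = 121/30 - 25/4 = -133/60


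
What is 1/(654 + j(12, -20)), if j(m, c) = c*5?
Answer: 1/554 ≈ 0.0018051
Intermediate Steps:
j(m, c) = 5*c
1/(654 + j(12, -20)) = 1/(654 + 5*(-20)) = 1/(654 - 100) = 1/554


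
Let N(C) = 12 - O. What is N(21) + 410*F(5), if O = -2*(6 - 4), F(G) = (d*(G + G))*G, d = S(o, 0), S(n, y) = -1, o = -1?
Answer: -20484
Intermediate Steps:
d = -1
F(G) = -2*G**2 (F(G) = (-(G + G))*G = (-2*G)*G = -2*G**2)
O = -4 (O = -2*2 = -4)
N(C) = 16 (N(C) = 12 - 1*(-4) = 12 + 4 = 16)
N(21) + 410*F(5) = 16 + 410*(-2*5**2) = 16 + 410*(-2*25) = 16 + 410*(-50) = 16 - 20500 = -20484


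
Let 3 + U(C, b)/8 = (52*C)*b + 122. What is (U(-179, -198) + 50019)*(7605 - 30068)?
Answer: -332336558309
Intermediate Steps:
U(C, b) = 952 + 416*C*b (U(C, b) = -24 + 8*((52*C)*b + 122) = -24 + 8*(52*C*b + 122) = -24 + 8*(122 + 52*C*b) = -24 + (976 + 416*C*b) = 952 + 416*C*b)
(U(-179, -198) + 50019)*(7605 - 30068) = ((952 + 416*(-179)*(-198)) + 50019)*(7605 - 30068) = ((952 + 14743872) + 50019)*(-22463) = (14744824 + 50019)*(-22463) = 14794843*(-22463) = -332336558309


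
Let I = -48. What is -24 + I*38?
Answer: -1848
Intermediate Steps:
-24 + I*38 = -24 - 48*38 = -24 - 1824 = -1848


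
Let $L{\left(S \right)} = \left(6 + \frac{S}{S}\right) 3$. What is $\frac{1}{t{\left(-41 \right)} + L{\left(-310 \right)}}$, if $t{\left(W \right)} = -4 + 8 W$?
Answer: $- \frac{1}{311} \approx -0.0032154$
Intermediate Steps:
$L{\left(S \right)} = 21$ ($L{\left(S \right)} = \left(6 + 1\right) 3 = 7 \cdot 3 = 21$)
$\frac{1}{t{\left(-41 \right)} + L{\left(-310 \right)}} = \frac{1}{\left(-4 + 8 \left(-41\right)\right) + 21} = \frac{1}{\left(-4 - 328\right) + 21} = \frac{1}{-332 + 21} = \frac{1}{-311} = - \frac{1}{311}$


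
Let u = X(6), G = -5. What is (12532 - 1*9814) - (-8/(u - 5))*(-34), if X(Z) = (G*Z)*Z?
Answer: 503102/185 ≈ 2719.5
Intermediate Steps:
X(Z) = -5*Z**2 (X(Z) = (-5*Z)*Z = -5*Z**2)
u = -180 (u = -5*6**2 = -5*36 = -180)
(12532 - 1*9814) - (-8/(u - 5))*(-34) = (12532 - 1*9814) - (-8/(-180 - 5))*(-34) = (12532 - 9814) - (-8/(-185))*(-34) = 2718 - (-8*(-1/185))*(-34) = 2718 - 8*(-34)/185 = 2718 - 1*(-272/185) = 2718 + 272/185 = 503102/185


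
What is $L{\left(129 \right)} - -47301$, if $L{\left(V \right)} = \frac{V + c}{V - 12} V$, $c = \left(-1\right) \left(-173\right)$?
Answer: $\frac{1857725}{39} \approx 47634.0$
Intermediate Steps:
$c = 173$
$L{\left(V \right)} = \frac{V \left(173 + V\right)}{-12 + V}$ ($L{\left(V \right)} = \frac{V + 173}{V - 12} V = \frac{173 + V}{-12 + V} V = \frac{V \left(173 + V\right)}{-12 + V}$)
$L{\left(129 \right)} - -47301 = \frac{129 \left(173 + 129\right)}{-12 + 129} - -47301 = 129 \cdot \frac{1}{117} \cdot 302 + 47301 = \frac{12986}{39} + 47301 = \frac{1857725}{39}$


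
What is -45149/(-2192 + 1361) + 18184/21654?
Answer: 165461225/2999079 ≈ 55.171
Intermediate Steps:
-45149/(-2192 + 1361) + 18184/21654 = -45149/(-831) + 18184*(1/21654) = -45149*(-1/831) + 9092/10827 = 45149/831 + 9092/10827 = 165461225/2999079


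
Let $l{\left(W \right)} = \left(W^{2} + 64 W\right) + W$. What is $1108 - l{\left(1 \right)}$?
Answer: $1042$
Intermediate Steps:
$l{\left(W \right)} = W^{2} + 65 W$
$1108 - l{\left(1 \right)} = 1108 - 1 \left(65 + 1\right) = 1108 - 1 \cdot 66 = 1108 - 66 = 1042$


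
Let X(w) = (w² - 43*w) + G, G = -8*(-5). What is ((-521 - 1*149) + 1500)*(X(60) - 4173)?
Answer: -2583790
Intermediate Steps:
G = 40
X(w) = 40 + w² - 43*w (X(w) = (w² - 43*w) + 40 = 40 + w² - 43*w)
((-521 - 1*149) + 1500)*(X(60) - 4173) = ((-521 - 1*149) + 1500)*((40 + 60² - 43*60) - 4173) = ((-521 - 149) + 1500)*((40 + 3600 - 2580) - 4173) = (-670 + 1500)*(1060 - 4173) = 830*(-3113) = -2583790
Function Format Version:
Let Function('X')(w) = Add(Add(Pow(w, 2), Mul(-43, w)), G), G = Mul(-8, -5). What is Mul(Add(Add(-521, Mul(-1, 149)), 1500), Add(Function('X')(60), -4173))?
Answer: -2583790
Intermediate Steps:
G = 40
Function('X')(w) = Add(40, Pow(w, 2), Mul(-43, w)) (Function('X')(w) = Add(Add(Pow(w, 2), Mul(-43, w)), 40) = Add(40, Pow(w, 2), Mul(-43, w)))
Mul(Add(Add(-521, Mul(-1, 149)), 1500), Add(Function('X')(60), -4173)) = Mul(Add(Add(-521, Mul(-1, 149)), 1500), Add(Add(40, Pow(60, 2), Mul(-43, 60)), -4173)) = Mul(Add(Add(-521, -149), 1500), Add(Add(40, 3600, -2580), -4173)) = Mul(Add(-670, 1500), Add(1060, -4173)) = Mul(830, -3113) = -2583790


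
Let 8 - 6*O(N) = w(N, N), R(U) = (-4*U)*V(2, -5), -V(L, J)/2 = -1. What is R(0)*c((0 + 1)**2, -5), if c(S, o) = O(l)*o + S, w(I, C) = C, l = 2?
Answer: 0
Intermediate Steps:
V(L, J) = 2 (V(L, J) = -2*(-1) = 2)
R(U) = -8*U (R(U) = -4*U*2 = -8*U)
O(N) = 4/3 - N/6
c(S, o) = S + o (c(S, o) = (4/3 - 1/6*2)*o + S = (4/3 - 1/3)*o + S = 1*o + S = o + S = S + o)
R(0)*c((0 + 1)**2, -5) = (-8*0)*((0 + 1)**2 - 5) = 0*(1**2 - 5) = 0*(1 - 5) = 0*(-4) = 0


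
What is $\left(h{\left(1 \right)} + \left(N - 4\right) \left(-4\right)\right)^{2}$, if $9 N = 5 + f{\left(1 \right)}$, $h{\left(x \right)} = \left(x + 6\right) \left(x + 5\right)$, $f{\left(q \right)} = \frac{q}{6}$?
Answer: $\frac{2262016}{729} \approx 3102.9$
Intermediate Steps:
$f{\left(q \right)} = \frac{q}{6}$ ($f{\left(q \right)} = q \frac{1}{6} = \frac{q}{6}$)
$h{\left(x \right)} = \left(5 + x\right) \left(6 + x\right)$ ($h{\left(x \right)} = \left(6 + x\right) \left(5 + x\right) = \left(5 + x\right) \left(6 + x\right)$)
$N = \frac{31}{54}$ ($N = \frac{5 + \frac{1}{6} \cdot 1}{9} = \frac{5 + \frac{1}{6}}{9} = \frac{1}{9} \cdot \frac{31}{6} = \frac{31}{54} \approx 0.57407$)
$\left(h{\left(1 \right)} + \left(N - 4\right) \left(-4\right)\right)^{2} = \left(\left(30 + 1^{2} + 11 \cdot 1\right) + \left(\frac{31}{54} - 4\right) \left(-4\right)\right)^{2} = \left(\left(30 + 1 + 11\right) - - \frac{370}{27}\right)^{2} = \left(42 + \frac{370}{27}\right)^{2} = \left(\frac{1504}{27}\right)^{2} = \frac{2262016}{729}$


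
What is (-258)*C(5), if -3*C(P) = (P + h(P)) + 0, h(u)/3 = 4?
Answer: 1462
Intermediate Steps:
h(u) = 12 (h(u) = 3*4 = 12)
C(P) = -4 - P/3 (C(P) = -((P + 12) + 0)/3 = -((12 + P) + 0)/3 = -(12 + P)/3 = -4 - P/3)
(-258)*C(5) = (-258)*(-4 - ⅓*5) = (-43*6)*(-4 - 5/3) = -258*(-17/3) = 1462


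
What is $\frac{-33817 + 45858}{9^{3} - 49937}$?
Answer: $- \frac{12041}{49208} \approx -0.2447$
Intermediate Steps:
$\frac{-33817 + 45858}{9^{3} - 49937} = \frac{12041}{729 - 49937} = \frac{12041}{-49208} = 12041 \left(- \frac{1}{49208}\right) = - \frac{12041}{49208}$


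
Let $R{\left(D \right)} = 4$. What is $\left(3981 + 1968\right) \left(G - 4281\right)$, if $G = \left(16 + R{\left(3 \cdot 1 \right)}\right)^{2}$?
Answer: $-23088069$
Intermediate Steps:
$G = 400$ ($G = \left(16 + 4\right)^{2} = 20^{2} = 400$)
$\left(3981 + 1968\right) \left(G - 4281\right) = \left(3981 + 1968\right) \left(400 - 4281\right) = 5949 \left(-3881\right) = -23088069$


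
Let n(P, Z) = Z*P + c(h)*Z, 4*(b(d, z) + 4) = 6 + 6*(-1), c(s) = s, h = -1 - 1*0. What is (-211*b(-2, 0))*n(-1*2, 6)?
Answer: -15192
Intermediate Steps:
h = -1 (h = -1 + 0 = -1)
b(d, z) = -4 (b(d, z) = -4 + (6 + 6*(-1))/4 = -4 + (6 - 6)/4 = -4 + (1/4)*0 = -4 + 0 = -4)
n(P, Z) = -Z + P*Z (n(P, Z) = Z*P - Z = P*Z - Z = -Z + P*Z)
(-211*b(-2, 0))*n(-1*2, 6) = (-211*(-4))*(6*(-1 - 1*2)) = 844*(6*(-1 - 2)) = 844*(6*(-3)) = 844*(-18) = -15192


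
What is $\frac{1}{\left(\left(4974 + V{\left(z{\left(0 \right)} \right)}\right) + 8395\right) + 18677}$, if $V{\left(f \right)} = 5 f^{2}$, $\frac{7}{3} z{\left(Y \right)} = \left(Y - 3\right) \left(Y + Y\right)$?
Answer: $\frac{1}{32046} \approx 3.1205 \cdot 10^{-5}$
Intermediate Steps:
$z{\left(Y \right)} = \frac{6 Y \left(-3 + Y\right)}{7}$ ($z{\left(Y \right)} = \frac{3 \left(Y - 3\right) \left(Y + Y\right)}{7} = \frac{3 \left(-3 + Y\right) 2 Y}{7} = \frac{3 \cdot 2 Y \left(-3 + Y\right)}{7} = \frac{6 Y \left(-3 + Y\right)}{7}$)
$\frac{1}{\left(\left(4974 + V{\left(z{\left(0 \right)} \right)}\right) + 8395\right) + 18677} = \frac{1}{\left(\left(4974 + 5 \left(\frac{6}{7} \cdot 0 \left(-3 + 0\right)\right)^{2}\right) + 8395\right) + 18677} = \frac{1}{\left(\left(4974 + 5 \left(\frac{6}{7} \cdot 0 \left(-3\right)\right)^{2}\right) + 8395\right) + 18677} = \frac{1}{\left(\left(4974 + 5 \cdot 0^{2}\right) + 8395\right) + 18677} = \frac{1}{\left(\left(4974 + 5 \cdot 0\right) + 8395\right) + 18677} = \frac{1}{\left(\left(4974 + 0\right) + 8395\right) + 18677} = \frac{1}{\left(4974 + 8395\right) + 18677} = \frac{1}{13369 + 18677} = \frac{1}{32046}$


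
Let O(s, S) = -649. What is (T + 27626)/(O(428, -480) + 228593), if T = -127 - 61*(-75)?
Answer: 16037/113972 ≈ 0.14071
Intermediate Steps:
T = 4448 (T = -127 + 4575 = 4448)
(T + 27626)/(O(428, -480) + 228593) = (4448 + 27626)/(-649 + 228593) = 32074/227944 = 32074*(1/227944) = 16037/113972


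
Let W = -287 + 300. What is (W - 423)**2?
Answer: 168100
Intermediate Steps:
W = 13
(W - 423)**2 = (13 - 423)**2 = (-410)**2 = 168100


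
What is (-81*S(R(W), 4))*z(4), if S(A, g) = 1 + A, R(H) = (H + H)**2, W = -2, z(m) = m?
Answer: -5508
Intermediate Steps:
R(H) = 4*H**2 (R(H) = (2*H)**2 = 4*H**2)
(-81*S(R(W), 4))*z(4) = -81*(1 + 4*(-2)**2)*4 = -81*(1 + 4*4)*4 = -81*(1 + 16)*4 = -81*17*4 = -1377*4 = -5508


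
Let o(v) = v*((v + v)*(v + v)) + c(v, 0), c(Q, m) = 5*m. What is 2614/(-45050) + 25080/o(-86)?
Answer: -486278471/7163580700 ≈ -0.067882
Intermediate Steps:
o(v) = 4*v**3 (o(v) = v*((v + v)*(v + v)) + 5*0 = v*((2*v)*(2*v)) + 0 = v*(4*v**2) + 0 = 4*v**3 + 0 = 4*v**3)
2614/(-45050) + 25080/o(-86) = 2614/(-45050) + 25080/((4*(-86)**3)) = 2614*(-1/45050) + 25080/((4*(-636056))) = -1307/22525 + 25080/(-2544224) = -1307/22525 + 25080*(-1/2544224) = -1307/22525 - 3135/318028 = -486278471/7163580700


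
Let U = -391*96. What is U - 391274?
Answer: -428810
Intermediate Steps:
U = -37536
U - 391274 = -37536 - 391274 = -428810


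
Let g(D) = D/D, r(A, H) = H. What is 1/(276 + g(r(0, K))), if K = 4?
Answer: 1/277 ≈ 0.0036101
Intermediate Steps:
g(D) = 1
1/(276 + g(r(0, K))) = 1/(276 + 1) = 1/277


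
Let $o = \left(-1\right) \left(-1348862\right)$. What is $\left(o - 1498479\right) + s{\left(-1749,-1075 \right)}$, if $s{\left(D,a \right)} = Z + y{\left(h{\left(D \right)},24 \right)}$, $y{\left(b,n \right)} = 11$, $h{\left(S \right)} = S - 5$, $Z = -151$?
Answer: $-149757$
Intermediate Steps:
$h{\left(S \right)} = -5 + S$
$o = 1348862$
$s{\left(D,a \right)} = -140$ ($s{\left(D,a \right)} = -151 + 11 = -140$)
$\left(o - 1498479\right) + s{\left(-1749,-1075 \right)} = \left(1348862 - 1498479\right) - 140 = -149617 - 140 = -149757$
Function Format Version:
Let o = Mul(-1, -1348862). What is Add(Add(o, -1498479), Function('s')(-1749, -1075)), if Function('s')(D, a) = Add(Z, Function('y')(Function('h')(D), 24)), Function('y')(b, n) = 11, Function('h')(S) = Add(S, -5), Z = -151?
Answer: -149757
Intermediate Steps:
Function('h')(S) = Add(-5, S)
o = 1348862
Function('s')(D, a) = -140 (Function('s')(D, a) = Add(-151, 11) = -140)
Add(Add(o, -1498479), Function('s')(-1749, -1075)) = Add(Add(1348862, -1498479), -140) = Add(-149617, -140) = -149757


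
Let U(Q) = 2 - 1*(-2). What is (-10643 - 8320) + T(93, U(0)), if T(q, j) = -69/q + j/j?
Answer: -587845/31 ≈ -18963.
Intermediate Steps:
U(Q) = 4 (U(Q) = 2 + 2 = 4)
T(q, j) = 1 - 69/q (T(q, j) = -69/q + 1 = 1 - 69/q)
(-10643 - 8320) + T(93, U(0)) = (-10643 - 8320) + (-69 + 93)/93 = -18963 + (1/93)*24 = -18963 + 8/31 = -587845/31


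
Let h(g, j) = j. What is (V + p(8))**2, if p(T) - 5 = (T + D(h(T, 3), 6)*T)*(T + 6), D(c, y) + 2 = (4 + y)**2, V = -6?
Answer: 122921569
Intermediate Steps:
D(c, y) = -2 + (4 + y)**2
p(T) = 5 + 99*T*(6 + T) (p(T) = 5 + (T + (-2 + (4 + 6)**2)*T)*(T + 6) = 5 + (T + (-2 + 10**2)*T)*(6 + T) = 5 + (T + (-2 + 100)*T)*(6 + T) = 5 + (T + 98*T)*(6 + T) = 5 + (99*T)*(6 + T) = 5 + 99*T*(6 + T))
(V + p(8))**2 = (-6 + (5 + 99*8**2 + 594*8))**2 = (-6 + (5 + 99*64 + 4752))**2 = (-6 + (5 + 6336 + 4752))**2 = (-6 + 11093)**2 = 11087**2 = 122921569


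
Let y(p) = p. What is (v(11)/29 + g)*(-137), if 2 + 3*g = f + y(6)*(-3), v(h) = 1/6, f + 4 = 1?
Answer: 182621/174 ≈ 1049.5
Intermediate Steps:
f = -3 (f = -4 + 1 = -3)
v(h) = ⅙
g = -23/3 (g = -⅔ + (-3 + 6*(-3))/3 = -⅔ + (-3 - 18)/3 = -⅔ + (⅓)*(-21) = -⅔ - 7 = -23/3 ≈ -7.6667)
(v(11)/29 + g)*(-137) = ((⅙)/29 - 23/3)*(-137) = ((⅙)*(1/29) - 23/3)*(-137) = (1/174 - 23/3)*(-137) = -1333/174*(-137) = 182621/174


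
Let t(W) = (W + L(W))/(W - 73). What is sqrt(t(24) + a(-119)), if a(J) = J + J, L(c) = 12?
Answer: I*sqrt(11698)/7 ≈ 15.451*I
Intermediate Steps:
a(J) = 2*J
t(W) = (12 + W)/(-73 + W) (t(W) = (W + 12)/(W - 73) = (12 + W)/(-73 + W))
sqrt(t(24) + a(-119)) = sqrt((12 + 24)/(-73 + 24) + 2*(-119)) = sqrt(36/(-49) - 238) = sqrt(-1/49*36 - 238) = sqrt(-36/49 - 238) = sqrt(-11698/49) = I*sqrt(11698)/7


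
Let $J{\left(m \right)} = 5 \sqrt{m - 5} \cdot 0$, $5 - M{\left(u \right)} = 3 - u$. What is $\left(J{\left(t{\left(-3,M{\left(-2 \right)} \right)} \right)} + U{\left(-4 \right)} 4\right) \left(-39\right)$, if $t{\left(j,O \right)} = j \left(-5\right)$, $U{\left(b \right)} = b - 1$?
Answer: $780$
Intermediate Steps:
$M{\left(u \right)} = 2 + u$ ($M{\left(u \right)} = 5 - \left(3 - u\right) = 5 + \left(-3 + u\right) = 2 + u$)
$U{\left(b \right)} = -1 + b$ ($U{\left(b \right)} = b - 1 = -1 + b$)
$t{\left(j,O \right)} = - 5 j$
$J{\left(m \right)} = 0$ ($J{\left(m \right)} = 5 \sqrt{-5 + m} 0 = 0$)
$\left(J{\left(t{\left(-3,M{\left(-2 \right)} \right)} \right)} + U{\left(-4 \right)} 4\right) \left(-39\right) = \left(0 + \left(-1 - 4\right) 4\right) \left(-39\right) = \left(0 - 20\right) \left(-39\right) = \left(-20\right) \left(-39\right) = 780$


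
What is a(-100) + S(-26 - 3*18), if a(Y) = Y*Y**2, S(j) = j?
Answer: -1000080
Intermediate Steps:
a(Y) = Y**3
a(-100) + S(-26 - 3*18) = (-100)**3 + (-26 - 3*18) = -1000000 + (-26 - 54) = -1000000 - 80 = -1000080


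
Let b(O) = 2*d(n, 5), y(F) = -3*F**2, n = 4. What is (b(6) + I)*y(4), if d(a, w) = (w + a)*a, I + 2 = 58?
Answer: -6144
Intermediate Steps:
I = 56 (I = -2 + 58 = 56)
d(a, w) = a*(a + w) (d(a, w) = (a + w)*a = a*(a + w))
b(O) = 72 (b(O) = 2*(4*(4 + 5)) = 2*(4*9) = 2*36 = 72)
(b(6) + I)*y(4) = (72 + 56)*(-3*4**2) = 128*(-3*16) = 128*(-48) = -6144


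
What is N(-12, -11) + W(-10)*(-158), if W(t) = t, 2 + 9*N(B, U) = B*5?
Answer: 14158/9 ≈ 1573.1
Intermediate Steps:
N(B, U) = -2/9 + 5*B/9 (N(B, U) = -2/9 + (B*5)/9 = -2/9 + (5*B)/9 = -2/9 + 5*B/9)
N(-12, -11) + W(-10)*(-158) = (-2/9 + (5/9)*(-12)) - 10*(-158) = (-2/9 - 20/3) + 1580 = -62/9 + 1580 = 14158/9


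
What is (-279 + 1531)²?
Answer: 1567504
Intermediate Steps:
(-279 + 1531)² = 1252² = 1567504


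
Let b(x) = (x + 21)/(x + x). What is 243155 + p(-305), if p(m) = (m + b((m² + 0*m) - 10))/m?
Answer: 2299410777394/9456525 ≈ 2.4316e+5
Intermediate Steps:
b(x) = (21 + x)/(2*x) (b(x) = (21 + x)/((2*x)) = (21 + x)*(1/(2*x)) = (21 + x)/(2*x))
p(m) = (m + (11 + m²)/(2*(-10 + m²)))/m (p(m) = (m + (21 + ((m² + 0*m) - 10))/(2*((m² + 0*m) - 10)))/m = (m + (21 + ((m² + 0) - 10))/(2*((m² + 0) - 10)))/m = (m + (21 + (m² - 10))/(2*(m² - 10)))/m = (m + (21 + (-10 + m²))/(2*(-10 + m²)))/m = (m + (11 + m²)/(2*(-10 + m²)))/m)
243155 + p(-305) = 243155 + (½)*(11 + (-305)² + 2*(-305)*(-10 + (-305)²))/(-305*(-10 + (-305)²)) = 243155 + (½)*(-1/305)*(11 + 93025 + 2*(-305)*(-10 + 93025))/(-10 + 93025) = 243155 + (½)*(-1/305)*(11 + 93025 + 2*(-305)*93015)/93015 = 243155 + (½)*(-1/305)*(1/93015)*(11 + 93025 - 56739150) = 243155 + (½)*(-1/305)*(1/93015)*(-56646114) = 243155 + 9441019/9456525 = 2299410777394/9456525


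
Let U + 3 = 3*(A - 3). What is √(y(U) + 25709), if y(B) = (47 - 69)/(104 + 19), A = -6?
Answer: √388948755/123 ≈ 160.34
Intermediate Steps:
U = -30 (U = -3 + 3*(-6 - 3) = -3 + 3*(-9) = -3 - 27 = -30)
y(B) = -22/123
√(y(U) + 25709) = √(-22/123 + 25709) = √(3162185/123) = √388948755/123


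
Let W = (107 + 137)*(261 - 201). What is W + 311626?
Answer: 326266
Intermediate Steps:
W = 14640 (W = 244*60 = 14640)
W + 311626 = 14640 + 311626 = 326266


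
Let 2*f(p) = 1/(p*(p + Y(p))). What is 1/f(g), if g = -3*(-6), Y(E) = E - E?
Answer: 648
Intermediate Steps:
Y(E) = 0
g = 18
f(p) = 1/(2*p**2) (f(p) = 1/(2*((p*(p + 0)))) = 1/(2*((p*p))) = 1/(2*(p**2)) = 1/(2*p**2))
1/f(g) = 1/((1/2)/18**2) = 1/((1/2)*(1/324)) = 1/(1/648) = 648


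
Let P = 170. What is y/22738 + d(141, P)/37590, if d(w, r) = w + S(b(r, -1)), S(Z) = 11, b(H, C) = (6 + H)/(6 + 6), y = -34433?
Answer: -645440147/427360710 ≈ -1.5103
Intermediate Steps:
b(H, C) = ½ + H/12 (b(H, C) = (6 + H)/12 = (6 + H)*(1/12) = ½ + H/12)
d(w, r) = 11 + w (d(w, r) = w + 11 = 11 + w)
y/22738 + d(141, P)/37590 = -34433/22738 + (11 + 141)/37590 = -34433*1/22738 + 152*(1/37590) = -34433/22738 + 76/18795 = -645440147/427360710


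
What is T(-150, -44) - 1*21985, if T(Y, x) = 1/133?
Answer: -2924004/133 ≈ -21985.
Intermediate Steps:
T(Y, x) = 1/133
T(-150, -44) - 1*21985 = 1/133 - 1*21985 = 1/133 - 21985 = -2924004/133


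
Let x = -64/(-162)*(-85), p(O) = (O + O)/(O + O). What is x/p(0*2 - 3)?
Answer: -2720/81 ≈ -33.580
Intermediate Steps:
p(O) = 1 (p(O) = (2*O)/((2*O)) = (2*O)*(1/(2*O)) = 1)
x = -2720/81 (x = -64*(-1/162)*(-85) = (32/81)*(-85) = -2720/81 ≈ -33.580)
x/p(0*2 - 3) = -2720/81/1 = -2720/81*1 = -2720/81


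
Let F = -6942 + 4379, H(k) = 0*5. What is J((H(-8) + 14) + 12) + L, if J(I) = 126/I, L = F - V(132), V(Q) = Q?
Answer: -34972/13 ≈ -2690.2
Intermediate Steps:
H(k) = 0
F = -2563
L = -2695 (L = -2563 - 1*132 = -2563 - 132 = -2695)
J((H(-8) + 14) + 12) + L = 126/((0 + 14) + 12) - 2695 = 126/(14 + 12) - 2695 = 126/26 - 2695 = 126*(1/26) - 2695 = 63/13 - 2695 = -34972/13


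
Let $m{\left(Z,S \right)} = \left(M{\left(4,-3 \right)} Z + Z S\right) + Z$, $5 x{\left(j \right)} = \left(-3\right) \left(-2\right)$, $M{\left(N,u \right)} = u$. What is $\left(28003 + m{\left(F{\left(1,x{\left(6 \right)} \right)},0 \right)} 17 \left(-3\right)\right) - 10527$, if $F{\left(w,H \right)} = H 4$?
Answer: $\frac{89828}{5} \approx 17966.0$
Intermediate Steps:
$x{\left(j \right)} = \frac{6}{5}$ ($x{\left(j \right)} = \frac{\left(-3\right) \left(-2\right)}{5} = \frac{1}{5} \cdot 6 = \frac{6}{5}$)
$F{\left(w,H \right)} = 4 H$
$m{\left(Z,S \right)} = - 2 Z + S Z$ ($m{\left(Z,S \right)} = \left(- 3 Z + Z S\right) + Z = \left(- 3 Z + S Z\right) + Z = - 2 Z + S Z$)
$\left(28003 + m{\left(F{\left(1,x{\left(6 \right)} \right)},0 \right)} 17 \left(-3\right)\right) - 10527 = \left(28003 + 4 \cdot \frac{6}{5} \left(-2 + 0\right) 17 \left(-3\right)\right) - 10527 = \left(28003 + \frac{24}{5} \left(-2\right) 17 \left(-3\right)\right) - 10527 = \left(28003 + \left(- \frac{48}{5}\right) 17 \left(-3\right)\right) - 10527 = \left(28003 - - \frac{2448}{5}\right) - 10527 = \left(28003 + \frac{2448}{5}\right) - 10527 = \frac{142463}{5} - 10527 = \frac{89828}{5}$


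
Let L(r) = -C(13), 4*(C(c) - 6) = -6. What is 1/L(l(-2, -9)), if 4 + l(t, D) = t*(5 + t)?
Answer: -2/9 ≈ -0.22222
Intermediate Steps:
C(c) = 9/2 (C(c) = 6 + (¼)*(-6) = 6 - 3/2 = 9/2)
l(t, D) = -4 + t*(5 + t)
L(r) = -9/2 (L(r) = -1*9/2 = -9/2)
1/L(l(-2, -9)) = 1/(-9/2) = -2/9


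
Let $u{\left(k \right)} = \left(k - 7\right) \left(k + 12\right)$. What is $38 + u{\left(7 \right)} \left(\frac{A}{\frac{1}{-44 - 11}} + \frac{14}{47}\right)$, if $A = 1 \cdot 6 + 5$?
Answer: $38$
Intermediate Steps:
$A = 11$ ($A = 6 + 5 = 11$)
$u{\left(k \right)} = \left(-7 + k\right) \left(12 + k\right)$
$38 + u{\left(7 \right)} \left(\frac{A}{\frac{1}{-44 - 11}} + \frac{14}{47}\right) = 38 + \left(-84 + 7^{2} + 5 \cdot 7\right) \left(\frac{11}{\frac{1}{-44 - 11}} + \frac{14}{47}\right) = 38 + \left(-84 + 49 + 35\right) \left(\frac{11}{\frac{1}{-55}} + 14 \cdot \frac{1}{47}\right) = 38 + 0 \left(\frac{11}{- \frac{1}{55}} + \frac{14}{47}\right) = 38 + 0 \left(11 \left(-55\right) + \frac{14}{47}\right) = 38 + 0 \left(-605 + \frac{14}{47}\right) = 38 + 0 \left(- \frac{28421}{47}\right) = 38 + 0 = 38$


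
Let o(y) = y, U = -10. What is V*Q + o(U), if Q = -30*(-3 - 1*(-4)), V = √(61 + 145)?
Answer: -10 - 30*√206 ≈ -440.58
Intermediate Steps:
V = √206 ≈ 14.353
Q = -30 (Q = -30*(-3 + 4) = -30*1 = -30)
V*Q + o(U) = √206*(-30) - 10 = -30*√206 - 10 = -10 - 30*√206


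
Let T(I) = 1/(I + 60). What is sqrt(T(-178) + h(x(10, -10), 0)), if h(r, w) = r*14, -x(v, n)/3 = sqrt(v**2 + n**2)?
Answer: sqrt(-118 - 5848080*sqrt(2))/118 ≈ 24.372*I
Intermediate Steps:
x(v, n) = -3*sqrt(n**2 + v**2) (x(v, n) = -3*sqrt(v**2 + n**2) = -3*sqrt(n**2 + v**2))
h(r, w) = 14*r
T(I) = 1/(60 + I)
sqrt(T(-178) + h(x(10, -10), 0)) = sqrt(1/(60 - 178) + 14*(-3*sqrt((-10)**2 + 10**2))) = sqrt(1/(-118) + 14*(-3*sqrt(100 + 100))) = sqrt(-1/118 + 14*(-30*sqrt(2))) = sqrt(-1/118 - 420*sqrt(2))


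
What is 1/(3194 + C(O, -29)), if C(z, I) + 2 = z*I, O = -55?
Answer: 1/4787 ≈ 0.00020890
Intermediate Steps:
C(z, I) = -2 + I*z (C(z, I) = -2 + z*I = -2 + I*z)
1/(3194 + C(O, -29)) = 1/(3194 + (-2 - 29*(-55))) = 1/(3194 + (-2 + 1595)) = 1/(3194 + 1593) = 1/4787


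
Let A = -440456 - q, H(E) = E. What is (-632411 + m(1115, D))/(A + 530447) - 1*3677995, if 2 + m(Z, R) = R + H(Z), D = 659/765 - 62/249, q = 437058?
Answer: -81052006219546552/22037019165 ≈ -3.6780e+6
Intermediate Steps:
D = 38887/63495 (D = 659*(1/765) - 62*1/249 = 659/765 - 62/249 = 38887/63495 ≈ 0.61244)
A = -877514 (A = -440456 - 1*437058 = -440456 - 437058 = -877514)
m(Z, R) = -2 + R + Z (m(Z, R) = -2 + (R + Z) = -2 + R + Z)
(-632411 + m(1115, D))/(A + 530447) - 1*3677995 = (-632411 + (-2 + 38887/63495 + 1115))/(-877514 + 530447) - 1*3677995 = (-632411 + 70708822/63495)/(-347067) - 3677995 = -40084227623/63495*(-1/347067) - 3677995 = 40084227623/22037019165 - 3677995 = -81052006219546552/22037019165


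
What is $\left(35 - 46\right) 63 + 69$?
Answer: $-624$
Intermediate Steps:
$\left(35 - 46\right) 63 + 69 = \left(-11\right) 63 + 69 = -693 + 69 = -624$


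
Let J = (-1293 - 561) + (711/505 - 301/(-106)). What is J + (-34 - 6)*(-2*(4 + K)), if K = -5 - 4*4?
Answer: -171818049/53530 ≈ -3209.8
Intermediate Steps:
K = -21 (K = -5 - 16 = -21)
J = -99017249/53530 (J = -1854 + (711*(1/505) - 301*(-1/106)) = -1854 + (711/505 + 301/106) = -1854 + 227371/53530 = -99017249/53530 ≈ -1849.8)
J + (-34 - 6)*(-2*(4 + K)) = -99017249/53530 + (-34 - 6)*(-2*(4 - 21)) = -99017249/53530 - (-80)*(-17) = -99017249/53530 - 40*34 = -99017249/53530 - 1360 = -171818049/53530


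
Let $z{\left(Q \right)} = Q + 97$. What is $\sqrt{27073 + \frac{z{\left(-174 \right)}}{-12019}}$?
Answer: $\frac{24 \sqrt{138565334}}{1717} \approx 164.54$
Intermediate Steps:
$z{\left(Q \right)} = 97 + Q$
$\sqrt{27073 + \frac{z{\left(-174 \right)}}{-12019}} = \sqrt{27073 + \frac{97 - 174}{-12019}} = \sqrt{27073 - - \frac{11}{1717}} = \sqrt{27073 + \frac{11}{1717}} = \sqrt{\frac{46484352}{1717}} = \frac{24 \sqrt{138565334}}{1717}$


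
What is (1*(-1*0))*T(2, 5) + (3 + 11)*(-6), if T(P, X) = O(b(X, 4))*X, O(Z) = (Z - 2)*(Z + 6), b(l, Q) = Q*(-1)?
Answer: -84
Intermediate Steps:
b(l, Q) = -Q
O(Z) = (-2 + Z)*(6 + Z)
T(P, X) = -12*X (T(P, X) = (-12 + (-1*4)**2 + 4*(-1*4))*X = (-12 + (-4)**2 + 4*(-4))*X = (-12 + 16 - 16)*X = -12*X)
(1*(-1*0))*T(2, 5) + (3 + 11)*(-6) = (1*(-1*0))*(-12*5) + (3 + 11)*(-6) = (1*0)*(-60) + 14*(-6) = 0*(-60) - 84 = 0 - 84 = -84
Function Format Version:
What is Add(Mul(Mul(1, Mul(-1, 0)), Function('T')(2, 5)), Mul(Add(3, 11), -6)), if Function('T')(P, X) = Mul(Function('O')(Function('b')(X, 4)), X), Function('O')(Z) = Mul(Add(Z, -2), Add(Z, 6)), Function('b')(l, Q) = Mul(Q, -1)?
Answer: -84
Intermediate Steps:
Function('b')(l, Q) = Mul(-1, Q)
Function('O')(Z) = Mul(Add(-2, Z), Add(6, Z))
Function('T')(P, X) = Mul(-12, X) (Function('T')(P, X) = Mul(Add(-12, Pow(Mul(-1, 4), 2), Mul(4, Mul(-1, 4))), X) = Mul(Add(-12, Pow(-4, 2), Mul(4, -4)), X) = Mul(Add(-12, 16, -16), X) = Mul(-12, X))
Add(Mul(Mul(1, Mul(-1, 0)), Function('T')(2, 5)), Mul(Add(3, 11), -6)) = Add(Mul(Mul(1, Mul(-1, 0)), Mul(-12, 5)), Mul(Add(3, 11), -6)) = Add(Mul(Mul(1, 0), -60), Mul(14, -6)) = Add(Mul(0, -60), -84) = Add(0, -84) = -84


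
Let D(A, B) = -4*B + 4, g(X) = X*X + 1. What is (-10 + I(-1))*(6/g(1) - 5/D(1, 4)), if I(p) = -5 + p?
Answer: -164/3 ≈ -54.667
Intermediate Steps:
g(X) = 1 + X**2 (g(X) = X**2 + 1 = 1 + X**2)
D(A, B) = 4 - 4*B
(-10 + I(-1))*(6/g(1) - 5/D(1, 4)) = (-10 + (-5 - 1))*(6/(1 + 1**2) - 5/(4 - 4*4)) = (-10 - 6)*(6/(1 + 1) - 5/(4 - 16)) = -16*(6/2 - 5/(-12)) = -16*(6*(1/2) - 5*(-1/12)) = -16*(3 + 5/12) = -16*41/12 = -164/3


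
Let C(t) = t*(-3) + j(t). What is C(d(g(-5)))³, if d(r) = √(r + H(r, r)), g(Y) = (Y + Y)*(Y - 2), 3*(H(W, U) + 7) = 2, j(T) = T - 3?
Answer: -2319 - 1690*√573/9 ≈ -6813.9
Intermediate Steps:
j(T) = -3 + T
H(W, U) = -19/3 (H(W, U) = -7 + (⅓)*2 = -7 + ⅔ = -19/3)
g(Y) = 2*Y*(-2 + Y) (g(Y) = (2*Y)*(-2 + Y) = 2*Y*(-2 + Y))
d(r) = √(-19/3 + r) (d(r) = √(r - 19/3) = √(-19/3 + r))
C(t) = -3 - 2*t (C(t) = t*(-3) + (-3 + t) = -3*t + (-3 + t) = -3 - 2*t)
C(d(g(-5)))³ = (-3 - 2*√(-57 + 9*(2*(-5)*(-2 - 5)))/3)³ = (-3 - 2*√(-57 + 9*(2*(-5)*(-7)))/3)³ = (-3 - 2*√(-57 + 9*70)/3)³ = (-3 - 2*√(-57 + 630)/3)³ = (-3 - 2*√573/3)³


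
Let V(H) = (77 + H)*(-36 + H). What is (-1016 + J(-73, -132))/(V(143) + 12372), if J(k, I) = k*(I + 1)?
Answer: 8547/35912 ≈ 0.23800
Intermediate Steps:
J(k, I) = k*(1 + I)
V(H) = (-36 + H)*(77 + H)
(-1016 + J(-73, -132))/(V(143) + 12372) = (-1016 - 73*(1 - 132))/((-2772 + 143² + 41*143) + 12372) = (-1016 - 73*(-131))/((-2772 + 20449 + 5863) + 12372) = (-1016 + 9563)/(23540 + 12372) = 8547/35912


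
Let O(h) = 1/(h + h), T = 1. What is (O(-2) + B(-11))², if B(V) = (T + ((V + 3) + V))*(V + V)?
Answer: 2505889/16 ≈ 1.5662e+5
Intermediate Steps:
B(V) = 2*V*(4 + 2*V) (B(V) = (1 + ((V + 3) + V))*(V + V) = (1 + ((3 + V) + V))*(2*V) = (1 + (3 + 2*V))*(2*V) = (4 + 2*V)*(2*V) = 2*V*(4 + 2*V))
O(h) = 1/(2*h)
(O(-2) + B(-11))² = ((½)/(-2) + 4*(-11)*(2 - 11))² = ((½)*(-½) + 4*(-11)*(-9))² = (-¼ + 396)² = (1583/4)² = 2505889/16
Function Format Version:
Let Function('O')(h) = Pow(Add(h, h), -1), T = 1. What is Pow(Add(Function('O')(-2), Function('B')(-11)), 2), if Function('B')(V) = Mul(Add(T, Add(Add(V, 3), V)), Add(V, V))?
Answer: Rational(2505889, 16) ≈ 1.5662e+5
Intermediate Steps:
Function('B')(V) = Mul(2, V, Add(4, Mul(2, V))) (Function('B')(V) = Mul(Add(1, Add(Add(V, 3), V)), Add(V, V)) = Mul(Add(1, Add(Add(3, V), V)), Mul(2, V)) = Mul(Add(1, Add(3, Mul(2, V))), Mul(2, V)) = Mul(Add(4, Mul(2, V)), Mul(2, V)) = Mul(2, V, Add(4, Mul(2, V))))
Function('O')(h) = Mul(Rational(1, 2), Pow(h, -1)) (Function('O')(h) = Pow(Mul(2, h), -1) = Mul(Rational(1, 2), Pow(h, -1)))
Pow(Add(Function('O')(-2), Function('B')(-11)), 2) = Pow(Add(Mul(Rational(1, 2), Pow(-2, -1)), Mul(4, -11, Add(2, -11))), 2) = Pow(Add(Mul(Rational(1, 2), Rational(-1, 2)), Mul(4, -11, -9)), 2) = Pow(Add(Rational(-1, 4), 396), 2) = Pow(Rational(1583, 4), 2) = Rational(2505889, 16)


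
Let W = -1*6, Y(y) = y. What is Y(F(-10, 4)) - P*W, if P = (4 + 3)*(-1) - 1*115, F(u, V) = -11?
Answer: -743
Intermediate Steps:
W = -6
P = -122 (P = 7*(-1) - 115 = -7 - 115 = -122)
Y(F(-10, 4)) - P*W = -11 - (-122)*(-6) = -11 - 1*732 = -11 - 732 = -743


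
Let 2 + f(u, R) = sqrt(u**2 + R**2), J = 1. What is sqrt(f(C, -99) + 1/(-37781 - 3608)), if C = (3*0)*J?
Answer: 2*sqrt(41541435687)/41389 ≈ 9.8489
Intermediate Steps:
C = 0 (C = (3*0)*1 = 0*1 = 0)
f(u, R) = -2 + sqrt(R**2 + u**2) (f(u, R) = -2 + sqrt(u**2 + R**2) = -2 + sqrt(R**2 + u**2))
sqrt(f(C, -99) + 1/(-37781 - 3608)) = sqrt((-2 + sqrt((-99)**2 + 0**2)) + 1/(-37781 - 3608)) = sqrt((-2 + sqrt(9801 + 0)) + 1/(-41389)) = sqrt((-2 + sqrt(9801)) - 1/41389) = sqrt((-2 + 99) - 1/41389) = sqrt(97 - 1/41389) = sqrt(4014732/41389) = 2*sqrt(41541435687)/41389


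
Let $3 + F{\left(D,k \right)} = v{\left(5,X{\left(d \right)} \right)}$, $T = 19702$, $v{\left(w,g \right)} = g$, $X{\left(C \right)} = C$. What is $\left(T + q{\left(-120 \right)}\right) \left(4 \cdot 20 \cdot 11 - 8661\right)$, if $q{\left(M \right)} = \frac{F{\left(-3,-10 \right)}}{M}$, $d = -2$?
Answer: $- \frac{3679238069}{24} \approx -1.533 \cdot 10^{8}$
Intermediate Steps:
$F{\left(D,k \right)} = -5$ ($F{\left(D,k \right)} = -3 - 2 = -5$)
$q{\left(M \right)} = - \frac{5}{M}$
$\left(T + q{\left(-120 \right)}\right) \left(4 \cdot 20 \cdot 11 - 8661\right) = \left(19702 - \frac{5}{-120}\right) \left(4 \cdot 20 \cdot 11 - 8661\right) = \left(19702 - - \frac{1}{24}\right) \left(80 \cdot 11 - 8661\right) = \left(19702 + \frac{1}{24}\right) \left(880 - 8661\right) = \frac{472849}{24} \left(-7781\right) = - \frac{3679238069}{24}$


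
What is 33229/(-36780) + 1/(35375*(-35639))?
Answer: -8378556949181/9273927121500 ≈ -0.90345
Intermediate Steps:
33229/(-36780) + 1/(35375*(-35639)) = 33229*(-1/36780) + (1/35375)*(-1/35639) = -33229/36780 - 1/1260729625 = -8378556949181/9273927121500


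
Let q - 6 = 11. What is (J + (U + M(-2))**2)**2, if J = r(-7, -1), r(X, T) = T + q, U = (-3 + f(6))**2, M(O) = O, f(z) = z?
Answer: 4225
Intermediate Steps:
q = 17 (q = 6 + 11 = 17)
U = 9 (U = (-3 + 6)**2 = 3**2 = 9)
r(X, T) = 17 + T (r(X, T) = T + 17 = 17 + T)
J = 16 (J = 17 - 1 = 16)
(J + (U + M(-2))**2)**2 = (16 + (9 - 2)**2)**2 = (16 + 7**2)**2 = (16 + 49)**2 = 65**2 = 4225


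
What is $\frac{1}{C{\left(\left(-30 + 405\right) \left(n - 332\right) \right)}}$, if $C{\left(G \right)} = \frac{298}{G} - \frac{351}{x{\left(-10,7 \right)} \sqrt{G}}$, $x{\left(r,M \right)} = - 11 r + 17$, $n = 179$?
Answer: $- \frac{275769609750}{8500977091} - \frac{38364080625 i \sqrt{255}}{8500977091} \approx -32.44 - 72.065 i$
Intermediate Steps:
$x{\left(r,M \right)} = 17 - 11 r$
$C{\left(G \right)} = \frac{298}{G} - \frac{351}{127 \sqrt{G}}$ ($C{\left(G \right)} = \frac{298}{G} - \frac{351}{\left(17 - -110\right) \sqrt{G}} = \frac{298}{G} - \frac{351}{\left(17 + 110\right) \sqrt{G}} = \frac{298}{G} - \frac{351}{127 \sqrt{G}}$)
$\frac{1}{C{\left(\left(-30 + 405\right) \left(n - 332\right) \right)}} = \frac{1}{\frac{298}{\left(-30 + 405\right) \left(179 - 332\right)} - \frac{351}{127 \sqrt{-30 + 405} \sqrt{179 - 332}}} = \frac{1}{\frac{298}{375 \left(-153\right)} - \frac{351}{127 \cdot 15 i \sqrt{255}}} = \frac{1}{\frac{298}{-57375} - \frac{351}{127 \cdot 15 i \sqrt{255}}} = \frac{1}{298 \left(- \frac{1}{57375}\right) - \frac{351 \left(- \frac{i \sqrt{255}}{3825}\right)}{127}} = \frac{1}{- \frac{298}{57375} + \frac{39 i \sqrt{255}}{53975}}$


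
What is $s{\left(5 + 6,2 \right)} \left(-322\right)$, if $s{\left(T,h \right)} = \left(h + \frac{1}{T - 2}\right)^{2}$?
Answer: $- \frac{116242}{81} \approx -1435.1$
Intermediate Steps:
$s{\left(T,h \right)} = \left(h + \frac{1}{-2 + T}\right)^{2}$
$s{\left(5 + 6,2 \right)} \left(-322\right) = \frac{\left(1 - 4 + \left(5 + 6\right) 2\right)^{2}}{\left(-2 + \left(5 + 6\right)\right)^{2}} \left(-322\right) = \frac{\left(1 - 4 + 11 \cdot 2\right)^{2}}{\left(-2 + 11\right)^{2}} \left(-322\right) = \frac{\left(1 - 4 + 22\right)^{2}}{81} \left(-322\right) = \frac{19^{2}}{81} \left(-322\right) = \frac{1}{81} \cdot 361 \left(-322\right) = \frac{361}{81} \left(-322\right) = - \frac{116242}{81}$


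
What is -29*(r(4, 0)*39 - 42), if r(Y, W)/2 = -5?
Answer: 12528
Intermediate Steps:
r(Y, W) = -10 (r(Y, W) = 2*(-5) = -10)
-29*(r(4, 0)*39 - 42) = -29*(-10*39 - 42) = -29*(-390 - 42) = -29*(-432) = 12528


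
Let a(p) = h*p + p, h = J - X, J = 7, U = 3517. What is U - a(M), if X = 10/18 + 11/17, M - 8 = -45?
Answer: 576581/153 ≈ 3768.5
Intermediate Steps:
M = -37 (M = 8 - 45 = -37)
X = 184/153 (X = 10*(1/18) + 11*(1/17) = 5/9 + 11/17 = 184/153 ≈ 1.2026)
h = 887/153 (h = 7 - 1*184/153 = 7 - 184/153 = 887/153 ≈ 5.7974)
a(p) = 1040*p/153 (a(p) = 887*p/153 + p = 1040*p/153)
U - a(M) = 3517 - 1040*(-37)/153 = 3517 - 1*(-38480/153) = 3517 + 38480/153 = 576581/153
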